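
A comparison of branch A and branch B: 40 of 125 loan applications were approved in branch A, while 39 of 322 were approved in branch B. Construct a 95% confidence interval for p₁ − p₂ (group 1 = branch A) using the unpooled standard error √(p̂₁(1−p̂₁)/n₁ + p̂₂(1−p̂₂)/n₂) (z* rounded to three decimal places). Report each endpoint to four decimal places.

p̂₁ = 40/125 = 0.32000, p̂₂ = 39/322 = 0.12112; p̂₁ − p̂₂ = 0.19888.
Unpooled SE = √(p̂₁(1−p̂₁)/n₁ + p̂₂(1−p̂₂)/n₂) = √(0.001740800 + 0.000330585) = 0.045512.
The 95% critical value is z* = 1.960. Margin of error = 0.08920.
Interval: 0.19888 ± 0.08920 → (0.1097, 0.2881).

(0.1097, 0.2881)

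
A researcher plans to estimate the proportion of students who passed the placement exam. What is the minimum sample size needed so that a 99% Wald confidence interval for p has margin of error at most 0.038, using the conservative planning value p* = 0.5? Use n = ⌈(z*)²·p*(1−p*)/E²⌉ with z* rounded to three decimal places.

n = 1149

For 99% confidence, z* = 2.576.
p*(1−p*) = 0.2500.
Required n before rounding: 6.635776 × 0.2500 / 0.038² = 1148.853.
Rounding up, n = 1149.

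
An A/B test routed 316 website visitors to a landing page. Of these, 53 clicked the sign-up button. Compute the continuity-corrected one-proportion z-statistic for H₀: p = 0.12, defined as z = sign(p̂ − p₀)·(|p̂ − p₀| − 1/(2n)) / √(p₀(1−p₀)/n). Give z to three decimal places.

z = 2.524

The sample proportion is 53/316 = 0.16772. p̂ − p₀ = 0.047722.
1/(2n) = 0.001582.
Corrected numerator: |0.047722| − 0.001582 = 0.046140.
Null standard error: √(0.12·0.88/316) = √0.000334177 = 0.018281.
z = +0.046140/0.018281 = 2.524.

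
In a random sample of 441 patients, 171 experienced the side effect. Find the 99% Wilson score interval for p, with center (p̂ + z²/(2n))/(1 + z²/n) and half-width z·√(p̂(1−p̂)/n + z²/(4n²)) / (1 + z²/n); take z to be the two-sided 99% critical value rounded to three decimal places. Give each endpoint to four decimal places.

(0.3301, 0.4488)

Here p̂ = 171/441 = 0.38776 and z = 2.576 (z² = 6.635776).
1 + z²/n = 1.015047.
Adjusted center: (0.38776 + z²/(2n))/1.015047 = 0.38942.
Radicand: p̂(1−p̂)/n + z²/(4n²) = 0.000538324 + 0.000008530 = 0.000546854.
Half-width = 2.576·√0.000546854/1.015047 = 0.05935.
So the interval runs from 0.3301 to 0.4488.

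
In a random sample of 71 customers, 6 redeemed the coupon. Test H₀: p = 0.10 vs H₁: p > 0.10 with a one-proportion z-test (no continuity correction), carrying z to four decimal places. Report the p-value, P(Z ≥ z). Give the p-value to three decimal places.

With x = 6 successes in n = 71, p̂ = 0.08451.
SE₀ = √(0.10·0.90/71) = 0.035603.
z = (p̂ − p₀)/SE = (6/71 − 0.10)/0.035603 ≈ -0.4352.
From the standard normal, P(Z ≥ z) = 0.668.

p-value = 0.668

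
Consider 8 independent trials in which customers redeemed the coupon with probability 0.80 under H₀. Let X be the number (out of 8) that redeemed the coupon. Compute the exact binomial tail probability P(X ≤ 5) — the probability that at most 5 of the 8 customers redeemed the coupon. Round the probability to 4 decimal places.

X ~ Binomial(n=8, p=0.80).
P(X ≤ 5) = Σ_{j=0}^{5} C(8,j)·0.80^j·0.20^{8−j}.
= 0.000003 + 0.000082 + 0.001147 + 0.009175 + 0.045875 + 0.146801 = 0.2031.

P = 0.2031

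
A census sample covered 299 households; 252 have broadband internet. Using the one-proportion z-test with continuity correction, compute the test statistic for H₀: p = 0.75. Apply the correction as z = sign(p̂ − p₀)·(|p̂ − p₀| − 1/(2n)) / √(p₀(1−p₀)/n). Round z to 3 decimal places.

z = 3.639

The sample proportion is 252/299 = 0.84281. p̂ − p₀ = 0.092809.
1/(2n) = 0.001672.
Corrected numerator: |0.092809| − 0.001672 = 0.091137.
Null standard error: √(0.75·0.25/299) = √0.000627090 = 0.025042.
z = +0.091137/0.025042 = 3.639.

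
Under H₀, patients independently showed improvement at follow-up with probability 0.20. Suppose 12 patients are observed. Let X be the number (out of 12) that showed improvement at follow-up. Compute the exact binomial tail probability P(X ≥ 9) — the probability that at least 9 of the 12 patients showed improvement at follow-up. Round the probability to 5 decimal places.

X is binomial with n = 12 and p = 0.20.
P(X ≥ 9) = C(12,9)·0.20^9·0.80^3 + C(12,10)·0.20^10·0.80^2 + C(12,11)·0.20^11·0.80^1 + C(12,12)·0.20^12·0.80^0.
= 0.000058 + 0.000004 + 0.000000 + 0.000000 = 0.00006.

P = 0.00006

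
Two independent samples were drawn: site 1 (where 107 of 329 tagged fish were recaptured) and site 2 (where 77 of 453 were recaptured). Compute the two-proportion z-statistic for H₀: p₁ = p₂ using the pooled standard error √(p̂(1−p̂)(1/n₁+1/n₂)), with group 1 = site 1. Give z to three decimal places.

Sample proportions: p̂₁ = 107/329 = 0.32523 and p̂₂ = 77/453 = 0.16998.
Pooled p̂ = (107+77)/(329+453) = 184/782 = 0.23529.
Pooled SE = √[0.1799308·0.00524702] ≈ 0.030726.
z = 0.15525/0.030726 = 5.053.

z = 5.053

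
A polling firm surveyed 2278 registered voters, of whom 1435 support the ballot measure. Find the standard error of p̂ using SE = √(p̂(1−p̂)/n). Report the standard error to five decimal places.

With x = 1435 successes in n = 2278, p̂ = 0.62994.
p̂(1−p̂) = 0.62994·0.37006 = 0.233116.
SE = √(0.233116/2278) = 0.01012.

SE = 0.01012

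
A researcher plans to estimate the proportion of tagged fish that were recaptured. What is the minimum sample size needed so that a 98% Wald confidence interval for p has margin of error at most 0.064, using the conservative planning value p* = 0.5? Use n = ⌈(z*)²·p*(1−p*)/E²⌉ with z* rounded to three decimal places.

n = 331

The 98% critical value is z* = 2.326.
p*(1−p*) = 0.2500.
Required n before rounding: 5.410276 × 0.2500 / 0.064² = 330.217.
Rounding up, n = 331.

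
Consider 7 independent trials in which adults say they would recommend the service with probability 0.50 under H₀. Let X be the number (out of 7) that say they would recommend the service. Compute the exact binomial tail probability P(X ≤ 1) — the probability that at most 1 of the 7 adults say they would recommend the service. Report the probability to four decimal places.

P = 0.0625

X is binomial with n = 7 and p = 0.50.
P(X ≤ 1) = C(7,0)·0.50^0·0.50^7 + C(7,1)·0.50^1·0.50^6.
= 0.007812 + 0.054688 = 0.0625.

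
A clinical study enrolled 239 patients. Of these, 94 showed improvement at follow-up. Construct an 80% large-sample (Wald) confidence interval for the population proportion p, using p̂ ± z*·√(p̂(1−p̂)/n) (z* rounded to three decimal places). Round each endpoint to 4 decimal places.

(0.3528, 0.4338)

With x = 94 successes in n = 239, p̂ = 0.39331.
SE = √(p̂(1−p̂)/n) = √(0.238616/239) = 0.031597.
The 80% critical value is z* = 1.282.
Margin = 1.282·0.031597 = 0.04051.
So the interval runs from 0.3528 to 0.4338.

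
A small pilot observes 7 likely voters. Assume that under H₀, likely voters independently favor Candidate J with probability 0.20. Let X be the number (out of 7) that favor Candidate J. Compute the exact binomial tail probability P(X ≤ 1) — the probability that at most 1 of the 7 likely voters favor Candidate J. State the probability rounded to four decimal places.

P = 0.5767

X is binomial with n = 7 and p = 0.20.
P(X ≤ 1) = C(7,0)·0.20^0·0.80^7 + C(7,1)·0.20^1·0.80^6.
= 0.209715 + 0.367002 = 0.5767.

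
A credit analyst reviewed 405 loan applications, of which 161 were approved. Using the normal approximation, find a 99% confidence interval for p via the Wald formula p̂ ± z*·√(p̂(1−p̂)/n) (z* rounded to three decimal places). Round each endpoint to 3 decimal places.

(0.335, 0.460)

Sample proportion p̂ = 161/405 = 0.39753.
Standard error of p̂: √(0.239500/405) = √0.000591358 = 0.024318.
The 99% critical value is z* = 2.576.
Margin of error: 2.576 × 0.024318 = 0.06264.
Interval: 0.39753 ± 0.06264 → (0.335, 0.460).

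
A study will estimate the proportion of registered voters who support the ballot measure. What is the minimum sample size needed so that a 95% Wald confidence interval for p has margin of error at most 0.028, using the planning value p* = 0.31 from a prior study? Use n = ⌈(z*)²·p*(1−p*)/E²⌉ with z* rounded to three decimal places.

n = 1049

For 95% confidence, z* = 1.960.
p*(1−p*) = 0.31·0.69 = 0.2139.
(z*)²·p*(1−p*)/E² = 3.841600·0.2139/0.000784 = 1048.110.
Rounding up, n = 1049.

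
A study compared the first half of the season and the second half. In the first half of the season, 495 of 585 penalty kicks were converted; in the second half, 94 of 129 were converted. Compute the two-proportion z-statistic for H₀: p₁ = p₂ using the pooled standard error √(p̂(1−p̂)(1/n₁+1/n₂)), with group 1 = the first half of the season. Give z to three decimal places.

z = 3.178

Sample proportions: p̂₁ = 495/585 = 0.84615 and p̂₂ = 94/129 = 0.72868.
Pooled p̂ = (495+94)/(585+129) = 589/714 = 0.82493.
SE = √[p̂(1−p̂)(1/n₁+1/n₂)] = √[0.82493·0.17507·(1/585+1/129)] ≈ 0.036965.
z = 0.11747/0.036965 = 3.178.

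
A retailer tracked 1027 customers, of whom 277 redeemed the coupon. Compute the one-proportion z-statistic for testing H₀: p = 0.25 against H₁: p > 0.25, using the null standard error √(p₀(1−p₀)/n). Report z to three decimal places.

z = 1.459

p̂ = 277/1027 = 0.26972.
Null standard error: √(0.25·0.75/1027) = √0.000182571 = 0.013512.
z = (0.26972 − 0.25)/0.013512 = 0.01972/0.013512 = 1.459.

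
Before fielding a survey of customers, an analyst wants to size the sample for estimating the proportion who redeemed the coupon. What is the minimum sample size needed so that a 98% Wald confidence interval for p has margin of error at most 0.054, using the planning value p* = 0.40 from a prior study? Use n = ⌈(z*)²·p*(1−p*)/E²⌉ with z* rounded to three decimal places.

z* = 2.326 at the 98% level.
p*(1−p*) = 0.40·0.60 = 0.2400.
(z*)²·p*(1−p*)/E² = 5.410276·0.2400/0.002916 = 445.290.
Rounding up, n = 446.

n = 446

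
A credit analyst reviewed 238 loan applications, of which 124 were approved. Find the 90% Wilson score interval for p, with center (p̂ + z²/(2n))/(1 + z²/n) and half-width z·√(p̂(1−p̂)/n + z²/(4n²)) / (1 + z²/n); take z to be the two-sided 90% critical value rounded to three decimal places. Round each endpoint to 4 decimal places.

Here p̂ = 124/238 = 0.52101 and z = 1.645 (z² = 2.706025).
1 + z²/n = 1.011370.
Adjusted center: (0.52101 + z²/(2n))/1.011370 = 0.52077.
Radicand: p̂(1−p̂)/n + z²/(4n²) = 0.001048566 + 0.000011943 = 0.001060509.
Half-width = 1.645·√0.001060509/1.011370 = 0.05297.
CI: 0.52077 ± 0.05297 = (0.4678, 0.5737).

(0.4678, 0.5737)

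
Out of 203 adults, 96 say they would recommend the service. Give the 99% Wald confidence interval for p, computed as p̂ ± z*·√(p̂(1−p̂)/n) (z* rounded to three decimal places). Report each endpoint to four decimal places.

The sample proportion is 96/203 = 0.47291.
SE = √(p̂(1−p̂)/n) = √(0.249266/203) = 0.035042.
For 99% confidence, z* = 2.576.
Margin of error: 2.576 × 0.035042 = 0.09027.
Interval: 0.47291 ± 0.09027 → (0.3826, 0.5632).

(0.3826, 0.5632)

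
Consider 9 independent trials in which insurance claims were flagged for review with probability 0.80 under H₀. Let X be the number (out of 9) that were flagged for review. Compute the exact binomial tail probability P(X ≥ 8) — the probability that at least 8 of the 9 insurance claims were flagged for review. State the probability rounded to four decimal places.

X ~ Binomial(n=9, p=0.80).
P(X ≥ 8) = C(9,8)·0.80^8·0.20^1 + C(9,9)·0.80^9·0.20^0.
= 0.301990 + 0.134218 = 0.4362.

P = 0.4362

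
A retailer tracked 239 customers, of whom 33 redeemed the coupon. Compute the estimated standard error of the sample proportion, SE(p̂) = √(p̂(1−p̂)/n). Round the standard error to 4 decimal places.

p̂ = 33/239 = 0.13808.
p̂(1−p̂) = 0.13808·0.86192 = 0.119014.
SE = √(0.119014/239) = √0.000497967 = 0.0223.

SE = 0.0223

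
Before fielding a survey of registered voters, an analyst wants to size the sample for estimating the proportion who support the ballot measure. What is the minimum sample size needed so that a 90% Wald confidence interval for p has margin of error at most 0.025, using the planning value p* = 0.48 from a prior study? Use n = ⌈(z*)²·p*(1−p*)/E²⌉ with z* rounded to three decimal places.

n = 1081

For 90% confidence, z* = 1.645.
p*(1−p*) = 0.2496.
(z*)²·p*(1−p*)/E² = 2.706025·0.2496/0.000625 = 1080.678.
⌈1080.678⌉ = 1081.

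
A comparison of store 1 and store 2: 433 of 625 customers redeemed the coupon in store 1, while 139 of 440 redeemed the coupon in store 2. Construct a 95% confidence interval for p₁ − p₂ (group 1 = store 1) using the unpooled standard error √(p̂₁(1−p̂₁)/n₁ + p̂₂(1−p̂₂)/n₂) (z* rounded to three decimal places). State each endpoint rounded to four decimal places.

p̂₁ = 0.69280, p̂₂ = 0.31591, so the observed difference is 0.37689.
SE = √(0.000340525 + 0.000491160) = √0.000831685 = 0.028839.
z* = 1.960 at the 95% level. Margin of error = 0.05652.
CI: 0.37689 ± 0.05652 = (0.3204, 0.4334).

(0.3204, 0.4334)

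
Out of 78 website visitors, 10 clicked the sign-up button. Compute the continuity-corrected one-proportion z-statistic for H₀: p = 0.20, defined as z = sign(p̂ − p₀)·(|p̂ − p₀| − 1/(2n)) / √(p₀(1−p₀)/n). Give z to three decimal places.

p̂ = 10/78 = 0.12821. p̂ − p₀ = -0.071795.
1/(2n) = 0.006410.
Corrected numerator: |-0.071795| − 0.006410 = 0.065385.
Null standard error: √(0.20·0.80/78) = √0.002051282 = 0.045291.
z = (−)0.065385/0.045291 = -1.444.

z = -1.444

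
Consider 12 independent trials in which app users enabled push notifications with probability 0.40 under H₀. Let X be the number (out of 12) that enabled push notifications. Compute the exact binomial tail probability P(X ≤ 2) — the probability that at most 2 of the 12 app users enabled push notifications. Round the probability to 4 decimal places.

X is binomial with n = 12 and p = 0.40.
P(X ≤ 2) = C(12,0)·0.40^0·0.60^12 + C(12,1)·0.40^1·0.60^11 + C(12,2)·0.40^2·0.60^10.
= 0.002177 + 0.017414 + 0.063852 = 0.0834.

P = 0.0834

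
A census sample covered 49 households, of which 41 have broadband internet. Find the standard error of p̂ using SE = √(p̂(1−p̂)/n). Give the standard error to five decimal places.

Sample proportion p̂ = 41/49 = 0.83673.
p̂(1−p̂) = 0.136613.
SE = √(0.136613/49) = 0.05280.

SE = 0.05280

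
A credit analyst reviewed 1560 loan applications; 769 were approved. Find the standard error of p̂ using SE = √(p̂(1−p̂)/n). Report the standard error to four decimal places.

SE = 0.0127

With x = 769 successes in n = 1560, p̂ = 0.49295.
p̂(1−p̂) = 0.249950.
Dividing by n and taking the root: √0.000160224 = 0.0127.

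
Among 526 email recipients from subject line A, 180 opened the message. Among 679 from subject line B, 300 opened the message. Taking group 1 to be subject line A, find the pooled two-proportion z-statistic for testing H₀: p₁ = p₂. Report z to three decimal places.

z = -3.503

Sample proportions: p̂₁ = 180/526 = 0.34221 and p̂₂ = 300/679 = 0.44183.
Pooling: p̂ = 480/1205 = 0.39834.
SE = √[p̂(1−p̂)(1/n₁+1/n₂)] = √[0.39834·0.60166·(1/526+1/679)] ≈ 0.028436.
z = (p̂₁ − p̂₂)/SE = (0.34221 − 0.44183)/0.028436 = -0.09962/0.028436 = -3.503.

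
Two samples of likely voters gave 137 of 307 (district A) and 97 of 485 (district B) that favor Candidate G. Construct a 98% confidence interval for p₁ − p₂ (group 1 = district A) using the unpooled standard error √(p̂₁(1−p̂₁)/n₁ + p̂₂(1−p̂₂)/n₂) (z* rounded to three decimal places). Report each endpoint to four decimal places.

p̂₁ = 137/307 = 0.44625, p̂₂ = 97/485 = 0.20000; p̂₁ − p̂₂ = 0.24625.
SE = √(0.000804923 + 0.000329897) = √0.001134820 = 0.033687.
z* = 2.326 at the 98% level. Margin = 2.326·0.033687 = 0.07836.
So the interval runs from 0.1679 to 0.3246.

(0.1679, 0.3246)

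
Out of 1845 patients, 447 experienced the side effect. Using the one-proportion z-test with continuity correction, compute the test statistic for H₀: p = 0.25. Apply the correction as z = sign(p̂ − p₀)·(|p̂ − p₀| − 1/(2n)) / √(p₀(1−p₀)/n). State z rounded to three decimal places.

z = -0.739

Sample proportion p̂ = 447/1845 = 0.24228. p̂ − p₀ = -0.007724.
1/(2n) = 0.000271.
Corrected numerator: |-0.007724| − 0.000271 = 0.007453.
SE₀ = √(0.25·0.75/1845) = 0.010081.
z = (−)0.007453/0.010081 = -0.739.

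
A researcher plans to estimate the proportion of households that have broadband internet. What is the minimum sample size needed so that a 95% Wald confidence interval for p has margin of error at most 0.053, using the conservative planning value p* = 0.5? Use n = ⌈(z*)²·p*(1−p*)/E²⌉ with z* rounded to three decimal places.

n = 342

z* = 1.960 at the 95% level.
p*(1−p*) = 0.50·0.50 = 0.2500.
Required n before rounding: 3.841600 × 0.2500 / 0.053² = 341.901.
⌈341.901⌉ = 342.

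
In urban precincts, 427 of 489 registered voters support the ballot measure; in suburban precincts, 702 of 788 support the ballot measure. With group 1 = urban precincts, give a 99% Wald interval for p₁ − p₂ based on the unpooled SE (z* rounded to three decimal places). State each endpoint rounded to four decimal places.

p̂₁ = 0.87321, p̂₂ = 0.89086, so the observed difference is -0.01765.
Unpooled SE = √(p̂₁(1−p̂₁)/n₁ + p̂₂(1−p̂₂)/n₂) = √(0.000226409 + 0.000123383) = 0.018703.
z* = 2.576 at the 99% level. Margin of error = 0.04818.
CI: -0.01765 ± 0.04818 = (-0.0658, 0.0305).

(-0.0658, 0.0305)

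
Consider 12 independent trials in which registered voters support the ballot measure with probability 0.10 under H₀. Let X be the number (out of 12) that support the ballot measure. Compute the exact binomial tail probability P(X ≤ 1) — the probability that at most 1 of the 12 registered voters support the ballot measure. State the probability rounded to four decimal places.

X is binomial with n = 12 and p = 0.10.
P(X ≤ 1) = C(12,0)·0.10^0·0.90^12 + C(12,1)·0.10^1·0.90^11.
= 0.282430 + 0.376573 = 0.6590.

P = 0.6590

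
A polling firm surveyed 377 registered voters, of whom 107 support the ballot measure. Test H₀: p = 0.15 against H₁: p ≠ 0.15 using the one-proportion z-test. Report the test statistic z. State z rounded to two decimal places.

z = 7.28

p̂ = 107/377 = 0.28382.
Null standard error: √(0.15·0.85/377) = √0.000338196 = 0.018390.
z = (p̂ − p₀)/SE = (0.28382 − 0.15)/0.018390 = 7.28.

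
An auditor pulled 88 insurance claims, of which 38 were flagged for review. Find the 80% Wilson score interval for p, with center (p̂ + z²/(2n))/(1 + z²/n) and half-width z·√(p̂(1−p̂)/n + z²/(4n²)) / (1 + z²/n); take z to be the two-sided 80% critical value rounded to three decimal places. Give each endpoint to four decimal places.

(0.3660, 0.5001)

Here p̂ = 38/88 = 0.43182 and z = 1.282 (z² = 1.643524).
Denominator 1 + z²/n = 1 + 1.643524/88 = 1.018676.
Center = (0.43182 + 0.009338)/1.018676 = 0.43307.
Radicand: p̂(1−p̂)/n + z²/(4n²) = 0.002788082 + 0.000053058 = 0.002841140.
Half-width = z·√(radicand)/denom = 1.282·0.053302/1.018676 = 0.06708.
Interval: 0.43307 ± 0.06708 → (0.3660, 0.5001).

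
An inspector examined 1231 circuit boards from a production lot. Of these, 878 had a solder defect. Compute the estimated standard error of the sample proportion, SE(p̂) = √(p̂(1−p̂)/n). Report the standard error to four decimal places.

With x = 878 successes in n = 1231, p̂ = 0.71324.
p̂(1−p̂) = 0.71324·0.28676 = 0.204529.
SE = √(0.204529/1231) = √0.000166149 = 0.0129.

SE = 0.0129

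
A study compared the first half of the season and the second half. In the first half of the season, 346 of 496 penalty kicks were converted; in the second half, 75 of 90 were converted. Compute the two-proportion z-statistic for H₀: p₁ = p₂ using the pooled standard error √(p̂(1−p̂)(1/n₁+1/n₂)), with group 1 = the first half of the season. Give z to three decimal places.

z = -2.634

Sample proportions: p̂₁ = 346/496 = 0.69758 and p̂₂ = 75/90 = 0.83333.
Pooling: p̂ = 421/586 = 0.71843.
Pooled SE = √[0.2022883·0.01312724] ≈ 0.051531.
z = (p̂₁ − p̂₂)/SE = (0.69758 − 0.83333)/0.051531 = -0.13575/0.051531 = -2.634.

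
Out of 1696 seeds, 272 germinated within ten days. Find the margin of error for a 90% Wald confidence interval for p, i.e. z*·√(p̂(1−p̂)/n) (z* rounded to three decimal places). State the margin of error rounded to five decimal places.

ME = 0.01466

With x = 272 successes in n = 1696, p̂ = 0.16038.
SE = √(p̂(1−p̂)/n) = √(0.134656/1696) = 0.008910.
For 90% confidence, z* = 1.645.
Margin of error = z*·SE = 1.645 × 0.008910 = 0.01466.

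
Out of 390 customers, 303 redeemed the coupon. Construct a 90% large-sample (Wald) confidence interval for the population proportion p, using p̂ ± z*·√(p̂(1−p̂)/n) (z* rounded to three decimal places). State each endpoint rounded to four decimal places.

With x = 303 successes in n = 390, p̂ = 0.77692.
SE = √(p̂(1−p̂)/n) = √(0.173314/390) = 0.021081.
For 90% confidence, z* = 1.645.
Margin = 1.645·0.021081 = 0.03468.
CI: 0.77692 ± 0.03468 = (0.7422, 0.8116).

(0.7422, 0.8116)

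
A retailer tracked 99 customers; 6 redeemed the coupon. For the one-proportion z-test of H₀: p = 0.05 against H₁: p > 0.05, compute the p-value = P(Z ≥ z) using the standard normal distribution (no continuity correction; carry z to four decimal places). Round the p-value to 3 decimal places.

p-value = 0.314

Sample proportion p̂ = 6/99 = 0.06061.
SE₀ = √(0.05·0.95/99) = 0.021904.
z = (p̂ − p₀)/SE = (6/99 − 0.05)/0.021904 ≈ 0.4842.
p-value = P(Z ≥ z) with z = 0.4842 → 0.314.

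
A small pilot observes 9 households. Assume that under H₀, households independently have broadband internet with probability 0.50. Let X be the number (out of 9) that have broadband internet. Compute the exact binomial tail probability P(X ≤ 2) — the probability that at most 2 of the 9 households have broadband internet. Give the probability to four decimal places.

X is binomial with n = 9 and p = 0.50.
P(X ≤ 2) = C(9,0)·0.50^0·0.50^9 + C(9,1)·0.50^1·0.50^8 + C(9,2)·0.50^2·0.50^7.
= 0.001953 + 0.017578 + 0.070312 = 0.0898.

P = 0.0898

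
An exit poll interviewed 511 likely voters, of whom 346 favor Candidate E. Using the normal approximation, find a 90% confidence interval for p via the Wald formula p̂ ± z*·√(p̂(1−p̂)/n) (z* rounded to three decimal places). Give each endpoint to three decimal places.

(0.643, 0.711)

p̂ = 346/511 = 0.67710.
SE(p̂) = √(0.67710·0.32290/511) = 0.020685.
For 90% confidence, z* = 1.645.
Margin = 1.645·0.020685 = 0.03403.
Interval: 0.67710 ± 0.03403 → (0.643, 0.711).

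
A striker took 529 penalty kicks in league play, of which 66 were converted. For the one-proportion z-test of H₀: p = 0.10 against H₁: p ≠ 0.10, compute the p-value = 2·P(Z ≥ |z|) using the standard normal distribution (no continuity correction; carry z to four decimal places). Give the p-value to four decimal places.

p-value = 0.0576

p̂ = 66/529 = 0.12476.
Null standard error: √(0.10·0.90/529) = √0.000170132 = 0.013043.
Test statistic (full precision, shown to 4 dp): z = (66/529 − 0.10)/SE₀ ≈ 1.8986.
From the standard normal, 2·P(Z ≥ |z|) = 0.0576.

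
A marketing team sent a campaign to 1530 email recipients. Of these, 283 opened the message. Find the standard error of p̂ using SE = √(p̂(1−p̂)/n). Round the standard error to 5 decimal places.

p̂ = 283/1530 = 0.18497.
p̂(1−p̂) = 0.18497·0.81503 = 0.150756.
Dividing by n and taking the root: √0.000098533 = 0.00993.

SE = 0.00993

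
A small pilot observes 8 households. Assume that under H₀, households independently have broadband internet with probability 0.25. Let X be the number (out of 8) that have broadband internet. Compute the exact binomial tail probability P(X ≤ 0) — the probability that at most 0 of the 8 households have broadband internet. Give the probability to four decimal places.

P = 0.1001

X is binomial with n = 8 and p = 0.25.
P(X ≤ 0) = C(8,0)·0.25^0·0.75^8.
= 0.100113 = 0.1001.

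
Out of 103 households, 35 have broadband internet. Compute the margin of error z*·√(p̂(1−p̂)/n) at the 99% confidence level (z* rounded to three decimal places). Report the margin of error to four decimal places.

ME = 0.1202

Sample proportion p̂ = 35/103 = 0.33981.
Standard error of p̂: √(0.224338/103) = √0.002178037 = 0.046669.
For 99% confidence, z* = 2.576.
So ME = 0.1202.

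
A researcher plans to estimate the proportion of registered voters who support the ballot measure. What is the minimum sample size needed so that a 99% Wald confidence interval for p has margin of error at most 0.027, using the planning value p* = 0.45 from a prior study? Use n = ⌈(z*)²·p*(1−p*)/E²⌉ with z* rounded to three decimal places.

n = 2253

z* = 2.576 at the 99% level.
p*(1−p*) = 0.45·0.55 = 0.2475.
Required n before rounding: 6.635776 × 0.2475 / 0.027² = 2252.887.
⌈2252.887⌉ = 2253.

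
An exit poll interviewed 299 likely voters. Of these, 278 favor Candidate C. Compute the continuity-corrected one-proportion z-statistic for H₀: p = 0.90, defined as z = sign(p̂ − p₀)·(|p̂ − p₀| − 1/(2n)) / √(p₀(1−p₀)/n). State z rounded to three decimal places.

z = 1.619

With x = 278 successes in n = 299, p̂ = 0.92977. p̂ − p₀ = 0.029766.
1/(2n) = 0.001672.
Corrected numerator: |0.029766| − 0.001672 = 0.028094.
Null standard error: √(0.90·0.10/299) = √0.000301003 = 0.017349.
z = +0.028094/0.017349 = 1.619.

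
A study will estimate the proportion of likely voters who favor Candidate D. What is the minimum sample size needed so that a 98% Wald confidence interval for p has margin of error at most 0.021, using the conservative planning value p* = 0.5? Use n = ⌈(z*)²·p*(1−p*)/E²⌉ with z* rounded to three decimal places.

n = 3068

For 98% confidence, z* = 2.326.
p*(1−p*) = 0.50·0.50 = 0.2500.
(z*)²·p*(1−p*)/E² = 5.410276·0.2500/0.000441 = 3067.050.
Rounding up, n = 3068.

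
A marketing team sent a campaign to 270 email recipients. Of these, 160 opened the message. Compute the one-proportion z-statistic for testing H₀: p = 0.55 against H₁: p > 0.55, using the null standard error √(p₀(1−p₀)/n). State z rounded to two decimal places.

z = 1.41

The sample proportion is 160/270 = 0.59259.
SE₀ = √(0.55·0.45/270) = 0.030277.
z = (0.59259 − 0.55)/0.030277 = 0.04259/0.030277 = 1.41.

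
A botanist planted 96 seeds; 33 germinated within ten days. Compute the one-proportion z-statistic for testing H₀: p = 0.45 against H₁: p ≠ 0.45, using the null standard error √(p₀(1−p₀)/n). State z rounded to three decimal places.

p̂ = 33/96 = 0.34375.
SE₀ = √(0.45·0.55/96) = 0.050775.
z = (0.34375 − 0.45)/0.050775 = -0.10625/0.050775 = -2.093.

z = -2.093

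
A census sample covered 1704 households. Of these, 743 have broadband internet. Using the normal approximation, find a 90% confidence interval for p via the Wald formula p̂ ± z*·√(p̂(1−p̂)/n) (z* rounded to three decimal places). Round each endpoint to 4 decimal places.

(0.4163, 0.4558)

Sample proportion p̂ = 743/1704 = 0.43603.
SE(p̂) = √(0.43603·0.56397/1704) = 0.012013.
z* = 1.645 at the 90% level.
Margin of error: 1.645 × 0.012013 = 0.01976.
So the interval runs from 0.4163 to 0.4558.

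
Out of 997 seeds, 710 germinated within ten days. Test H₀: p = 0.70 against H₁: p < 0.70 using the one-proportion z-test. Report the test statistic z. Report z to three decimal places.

z = 0.836

With x = 710 successes in n = 997, p̂ = 0.71214.
Null standard error: √(0.70·0.30/997) = √0.000210632 = 0.014513.
z = (0.71214 − 0.70)/0.014513 = 0.01214/0.014513 = 0.836.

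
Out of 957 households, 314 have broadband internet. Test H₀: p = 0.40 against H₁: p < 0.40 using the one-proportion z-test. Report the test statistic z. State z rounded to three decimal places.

z = -4.540

The sample proportion is 314/957 = 0.32811.
Null standard error: √(0.40·0.60/957) = √0.000250784 = 0.015836.
z = (0.32811 − 0.40)/0.015836 = -0.07189/0.015836 = -4.540.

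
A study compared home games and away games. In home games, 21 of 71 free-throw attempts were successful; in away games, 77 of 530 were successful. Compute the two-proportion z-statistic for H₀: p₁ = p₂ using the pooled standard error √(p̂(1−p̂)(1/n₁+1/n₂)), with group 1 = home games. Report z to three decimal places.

z = 3.223

p̂₁ = 21/71 = 0.29577, p̂₂ = 77/530 = 0.14528.
Pooled p̂ = (21+77)/(71+530) = 98/601 = 0.16306.
Pooled SE = √[0.1364725·0.01597130] ≈ 0.046687.
z = 0.15049/0.046687 = 3.223.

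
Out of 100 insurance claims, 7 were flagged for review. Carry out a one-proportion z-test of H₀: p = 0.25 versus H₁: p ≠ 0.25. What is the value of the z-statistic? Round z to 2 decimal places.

With x = 7 successes in n = 100, p̂ = 0.07000.
Under H₀, SE = √(p₀(1−p₀)/n) = √(0.25·0.75/100) = √0.001875000 = 0.043301.
Test statistic: z = -0.18000/0.043301 = -4.16.

z = -4.16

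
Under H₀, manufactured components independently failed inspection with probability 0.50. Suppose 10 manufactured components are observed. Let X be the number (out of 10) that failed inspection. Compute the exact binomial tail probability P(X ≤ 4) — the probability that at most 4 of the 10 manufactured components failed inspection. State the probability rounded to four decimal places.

P = 0.3770

X is binomial with n = 10 and p = 0.50.
P(X ≤ 4) = Σ_{j=0}^{4} C(10,j)·0.50^j·0.50^{10−j}.
= 0.000977 + 0.009766 + 0.043945 + 0.117188 + 0.205078 = 0.3770.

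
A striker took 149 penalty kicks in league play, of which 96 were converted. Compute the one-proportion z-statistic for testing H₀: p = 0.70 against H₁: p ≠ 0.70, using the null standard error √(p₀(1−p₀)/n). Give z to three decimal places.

z = -1.484

With x = 96 successes in n = 149, p̂ = 0.64430.
Null standard error: √(0.70·0.30/149) = √0.001409396 = 0.037542.
z = (0.64430 − 0.70)/0.037542 = -0.05570/0.037542 = -1.484.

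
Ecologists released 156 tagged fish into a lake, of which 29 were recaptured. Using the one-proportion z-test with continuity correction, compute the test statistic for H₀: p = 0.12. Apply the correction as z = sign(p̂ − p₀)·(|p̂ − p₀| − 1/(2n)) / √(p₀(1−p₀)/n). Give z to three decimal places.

z = 2.410

The sample proportion is 29/156 = 0.18590. p̂ − p₀ = 0.065897.
Continuity correction 1/(2n) = 1/312 = 0.003205.
Corrected numerator: |0.065897| − 0.003205 = 0.062692.
Under H₀, SE = √(p₀(1−p₀)/n) = √(0.12·0.88/156) = √0.000676923 = 0.026018.
z = (+)0.062692/0.026018 = 2.410.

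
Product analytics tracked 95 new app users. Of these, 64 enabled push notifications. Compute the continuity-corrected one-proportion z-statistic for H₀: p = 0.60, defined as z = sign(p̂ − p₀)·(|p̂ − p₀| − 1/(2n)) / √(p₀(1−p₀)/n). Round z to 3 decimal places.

z = 1.361

With x = 64 successes in n = 95, p̂ = 0.67368. p̂ − p₀ = 0.073684.
1/(2n) = 0.005263.
Corrected numerator: |0.073684| − 0.005263 = 0.068421.
SE₀ = √(0.60·0.40/95) = 0.050262.
z = (+)0.068421/0.050262 = 1.361.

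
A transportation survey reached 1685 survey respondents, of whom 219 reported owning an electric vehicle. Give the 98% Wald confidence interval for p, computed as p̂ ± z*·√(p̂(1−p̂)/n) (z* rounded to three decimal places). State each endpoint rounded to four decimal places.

(0.1109, 0.1490)

The sample proportion is 219/1685 = 0.12997.
SE = √(p̂(1−p̂)/n) = √(0.113078/1685) = 0.008192.
For 98% confidence, z* = 2.326.
Margin = 2.326·0.008192 = 0.01905.
CI: 0.12997 ± 0.01905 = (0.1109, 0.1490).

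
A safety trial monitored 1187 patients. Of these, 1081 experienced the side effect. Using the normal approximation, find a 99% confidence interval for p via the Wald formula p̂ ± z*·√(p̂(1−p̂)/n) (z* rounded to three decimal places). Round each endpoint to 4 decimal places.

(0.8894, 0.9320)

The sample proportion is 1081/1187 = 0.91070.
SE(p̂) = √(0.91070·0.08930/1187) = 0.008277.
z* = 2.576 at the 99% level.
Margin = 2.576·0.008277 = 0.02132.
CI: 0.91070 ± 0.02132 = (0.8894, 0.9320).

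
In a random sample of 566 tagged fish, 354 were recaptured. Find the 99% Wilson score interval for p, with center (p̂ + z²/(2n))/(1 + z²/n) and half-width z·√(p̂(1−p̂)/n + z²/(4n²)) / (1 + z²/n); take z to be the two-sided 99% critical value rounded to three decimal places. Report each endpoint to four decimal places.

Here p̂ = 354/566 = 0.62544 and z = 2.576 (z² = 6.635776).
1 + z²/n = 1.011724.
Center = (0.62544 + 0.005862)/1.011724 = 0.62399.
Radicand: p̂(1−p̂)/n + z²/(4n²) = 0.000413895 + 0.000005178 = 0.000419073.
Half-width = 2.576·√0.000419073/1.011724 = 0.05212.
CI: 0.62399 ± 0.05212 = (0.5719, 0.6761).

(0.5719, 0.6761)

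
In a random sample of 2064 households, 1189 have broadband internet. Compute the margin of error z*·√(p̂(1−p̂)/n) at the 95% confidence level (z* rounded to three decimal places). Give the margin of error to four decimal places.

ME = 0.0213

Sample proportion p̂ = 1189/2064 = 0.57607.
Standard error of p̂: √(0.244214/2064) = √0.000118321 = 0.010878.
For 95% confidence, z* = 1.960.
ME = 1.960·0.010878 = 0.0213.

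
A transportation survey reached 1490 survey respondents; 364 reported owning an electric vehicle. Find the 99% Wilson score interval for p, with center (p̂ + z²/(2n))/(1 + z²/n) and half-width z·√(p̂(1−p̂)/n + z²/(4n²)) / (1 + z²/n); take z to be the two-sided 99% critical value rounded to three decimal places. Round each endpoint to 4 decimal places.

Here p̂ = 364/1490 = 0.24430 and z = 2.576 (z² = 6.635776).
Denominator 1 + z²/n = 1 + 6.635776/1490 = 1.004454.
Center = (0.24430 + 0.002227)/1.004454 = 0.24543.
Radicand: p̂(1−p̂)/n + z²/(4n²) = 0.000123903 + 0.000000747 = 0.000124650.
Half-width = z·√(radicand)/denom = 2.576·0.011165/1.004454 = 0.02863.
So the interval runs from 0.2168 to 0.2741.

(0.2168, 0.2741)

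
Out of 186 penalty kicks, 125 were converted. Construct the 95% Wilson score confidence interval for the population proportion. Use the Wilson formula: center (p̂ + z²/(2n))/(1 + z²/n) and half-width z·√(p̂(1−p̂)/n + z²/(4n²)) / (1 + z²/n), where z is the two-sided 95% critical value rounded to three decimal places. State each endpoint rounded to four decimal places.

(0.6017, 0.7354)

p̂ = 125/186 = 0.67204; z = 1.960, so z² = 3.841600.
Denominator 1 + z²/n = 1 + 3.841600/186 = 1.020654.
Center = (0.67204 + 0.010327)/1.020654 = 0.66856.
Radicand: p̂(1−p̂)/n + z²/(4n²) = 0.001184953 + 0.000027760 = 0.001212713.
Half-width = 1.960·√0.001212713/1.020654 = 0.06687.
Interval: 0.66856 ± 0.06687 → (0.6017, 0.7354).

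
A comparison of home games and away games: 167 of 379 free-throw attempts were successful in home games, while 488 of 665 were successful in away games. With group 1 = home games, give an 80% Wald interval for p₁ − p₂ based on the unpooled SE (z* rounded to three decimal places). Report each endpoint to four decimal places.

(-0.3326, -0.2538)

p̂₁ = 167/379 = 0.44063, p̂₂ = 488/665 = 0.73383; p̂₁ − p̂₂ = -0.29320.
Unpooled SE = √(p̂₁(1−p̂₁)/n₁ + p̂₂(1−p̂₂)/n₂) = √(0.000650331 + 0.000293716) = 0.030725.
The 80% critical value is z* = 1.282. Margin = 1.282·0.030725 = 0.03939.
So the interval runs from -0.3326 to -0.2538.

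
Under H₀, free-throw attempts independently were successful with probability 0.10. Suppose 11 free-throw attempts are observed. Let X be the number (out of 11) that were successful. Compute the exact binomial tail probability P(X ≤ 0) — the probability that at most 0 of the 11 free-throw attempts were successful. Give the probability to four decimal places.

X is binomial with n = 11 and p = 0.10.
P(X ≤ 0) = C(11,0)·0.10^0·0.90^11.
= 0.313811 = 0.3138.

P = 0.3138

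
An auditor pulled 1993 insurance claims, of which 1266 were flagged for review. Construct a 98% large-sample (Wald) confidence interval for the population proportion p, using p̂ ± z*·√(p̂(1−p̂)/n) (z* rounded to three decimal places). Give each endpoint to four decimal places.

(0.6101, 0.6603)

Sample proportion p̂ = 1266/1993 = 0.63522.
SE(p̂) = √(0.63522·0.36478/1993) = 0.010783.
For 98% confidence, z* = 2.326.
Margin of error: 2.326 × 0.010783 = 0.02508.
Interval: 0.63522 ± 0.02508 → (0.6101, 0.6603).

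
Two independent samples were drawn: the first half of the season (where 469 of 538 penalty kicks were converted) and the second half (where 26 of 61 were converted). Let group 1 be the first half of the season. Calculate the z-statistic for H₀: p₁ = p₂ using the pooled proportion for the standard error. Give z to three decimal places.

p̂₁ = 469/538 = 0.87175, p̂₂ = 26/61 = 0.42623.
Pooled p̂ = (469+26)/(538+61) = 495/599 = 0.82638.
SE = √[p̂(1−p̂)(1/n₁+1/n₂)] = √[0.82638·0.17362·(1/538+1/61)] ≈ 0.051174.
z = (p̂₁ − p̂₂)/SE = (0.87175 − 0.42623)/0.051174 = 0.44552/0.051174 = 8.706.

z = 8.706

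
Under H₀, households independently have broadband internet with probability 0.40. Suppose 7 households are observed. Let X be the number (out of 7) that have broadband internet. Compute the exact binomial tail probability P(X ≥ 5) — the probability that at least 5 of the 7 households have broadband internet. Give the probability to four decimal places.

P = 0.0963

X ~ Binomial(n=7, p=0.40).
P(X ≥ 5) = C(7,5)·0.40^5·0.60^2 + C(7,6)·0.40^6·0.60^1 + C(7,7)·0.40^7·0.60^0.
= 0.077414 + 0.017203 + 0.001638 = 0.0963.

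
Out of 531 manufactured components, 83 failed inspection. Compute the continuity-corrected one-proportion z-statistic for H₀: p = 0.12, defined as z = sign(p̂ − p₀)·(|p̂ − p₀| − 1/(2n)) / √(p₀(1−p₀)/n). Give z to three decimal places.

Sample proportion p̂ = 83/531 = 0.15631. p̂ − p₀ = 0.036309.
Continuity correction 1/(2n) = 1/1062 = 0.000942.
Corrected numerator: |0.036309| − 0.000942 = 0.035367.
SE₀ = √(0.12·0.88/531) = 0.014102.
z = +0.035367/0.014102 = 2.508.

z = 2.508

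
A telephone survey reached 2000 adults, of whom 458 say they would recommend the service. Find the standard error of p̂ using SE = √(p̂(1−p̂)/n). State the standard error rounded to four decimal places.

With x = 458 successes in n = 2000, p̂ = 0.22900.
p̂(1−p̂) = 0.22900·0.77100 = 0.176559.
Dividing by n and taking the root: √0.000088279 = 0.0094.

SE = 0.0094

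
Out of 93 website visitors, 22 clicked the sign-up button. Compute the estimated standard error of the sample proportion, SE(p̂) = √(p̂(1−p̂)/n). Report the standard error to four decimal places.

SE = 0.0441

With x = 22 successes in n = 93, p̂ = 0.23656.
p̂(1−p̂) = 0.180599.
SE = √(0.180599/93) = √0.001941925 = 0.0441.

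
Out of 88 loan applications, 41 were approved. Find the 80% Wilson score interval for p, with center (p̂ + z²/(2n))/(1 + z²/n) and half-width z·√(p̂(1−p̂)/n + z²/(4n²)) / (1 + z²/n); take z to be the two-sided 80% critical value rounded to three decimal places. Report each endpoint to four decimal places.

Here p̂ = 41/88 = 0.46591 and z = 1.282 (z² = 1.643524).
1 + z²/n = 1.018676.
Adjusted center: (0.46591 + z²/(2n))/1.018676 = 0.46653.
Radicand: p̂(1−p̂)/n + z²/(4n²) = 0.002827702 + 0.000053058 = 0.002880760.
Half-width = z·√(radicand)/denom = 1.282·0.053673/1.018676 = 0.06755.
Interval: 0.46653 ± 0.06755 → (0.3990, 0.5341).

(0.3990, 0.5341)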